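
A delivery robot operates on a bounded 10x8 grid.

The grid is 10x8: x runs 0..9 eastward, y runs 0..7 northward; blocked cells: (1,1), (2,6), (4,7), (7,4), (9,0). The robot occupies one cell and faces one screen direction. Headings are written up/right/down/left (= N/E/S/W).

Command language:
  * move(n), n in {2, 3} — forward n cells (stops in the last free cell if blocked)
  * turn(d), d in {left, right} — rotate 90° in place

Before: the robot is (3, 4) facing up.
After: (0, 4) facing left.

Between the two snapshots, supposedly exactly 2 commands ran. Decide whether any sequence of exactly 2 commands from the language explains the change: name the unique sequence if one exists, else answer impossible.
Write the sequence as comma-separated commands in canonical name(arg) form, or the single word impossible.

key: order matters: swapping turn(left) and move(3) lands elsewhere
begin: (3, 4) facing up
step 1 (turn(left)): (3, 4) facing left
step 2 (move(3)): (0, 4) facing left
uniquely the one of 16 2-step routes that fits.

turn(left), move(3)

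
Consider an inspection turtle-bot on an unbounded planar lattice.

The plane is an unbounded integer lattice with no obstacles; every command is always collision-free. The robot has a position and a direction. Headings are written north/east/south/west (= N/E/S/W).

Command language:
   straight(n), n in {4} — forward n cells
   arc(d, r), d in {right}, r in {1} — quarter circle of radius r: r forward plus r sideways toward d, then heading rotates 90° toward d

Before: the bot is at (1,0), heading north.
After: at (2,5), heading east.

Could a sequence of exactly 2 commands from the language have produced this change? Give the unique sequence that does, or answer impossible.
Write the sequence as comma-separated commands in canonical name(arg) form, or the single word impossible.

key: position moved to (2,5) AND the heading swung to E — translation plus rotation needed
t0: at (1,0), heading north
t=1 straight(4) ⇒ at (1,4), heading north
t=2 arc(right, 1) ⇒ at (2,5), heading east
uniquely the one of 4 2-step routes that fits.

straight(4), arc(right, 1)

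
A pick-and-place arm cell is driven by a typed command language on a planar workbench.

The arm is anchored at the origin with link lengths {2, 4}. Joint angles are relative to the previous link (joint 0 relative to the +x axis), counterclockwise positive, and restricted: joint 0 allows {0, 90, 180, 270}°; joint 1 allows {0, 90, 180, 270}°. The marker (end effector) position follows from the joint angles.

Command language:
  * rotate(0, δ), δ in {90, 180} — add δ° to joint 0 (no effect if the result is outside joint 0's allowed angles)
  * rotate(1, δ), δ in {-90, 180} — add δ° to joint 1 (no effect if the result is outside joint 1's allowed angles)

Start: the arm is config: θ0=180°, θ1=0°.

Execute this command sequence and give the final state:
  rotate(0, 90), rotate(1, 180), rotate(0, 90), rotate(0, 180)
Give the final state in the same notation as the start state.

config: θ0=180°, θ1=180°

from: config: θ0=180°, θ1=0°
1. rotate(0, 90) → config: θ0=270°, θ1=0°
2. rotate(1, 180) → config: θ0=270°, θ1=180°
3. rotate(0, 90) → config: θ0=0°, θ1=180°
4. rotate(0, 180) → config: θ0=180°, θ1=180°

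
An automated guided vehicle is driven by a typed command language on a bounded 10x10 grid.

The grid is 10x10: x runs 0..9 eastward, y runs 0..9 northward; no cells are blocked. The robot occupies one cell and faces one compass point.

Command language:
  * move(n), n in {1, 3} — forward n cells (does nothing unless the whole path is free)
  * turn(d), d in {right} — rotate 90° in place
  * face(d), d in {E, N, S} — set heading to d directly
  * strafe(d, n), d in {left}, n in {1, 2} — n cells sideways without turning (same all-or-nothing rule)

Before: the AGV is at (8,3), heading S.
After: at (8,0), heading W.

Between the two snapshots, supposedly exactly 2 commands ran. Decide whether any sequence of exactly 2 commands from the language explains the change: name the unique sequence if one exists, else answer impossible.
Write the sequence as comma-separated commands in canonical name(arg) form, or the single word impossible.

move(3), turn(right)

key: order matters: swapping move(3) and turn(right) lands elsewhere
from: at (8,3), heading S
t=1 move(3) ⇒ at (8,0), heading S
t=2 turn(right) ⇒ at (8,0), heading W
uniquely the one of 64 2-step routes that fits.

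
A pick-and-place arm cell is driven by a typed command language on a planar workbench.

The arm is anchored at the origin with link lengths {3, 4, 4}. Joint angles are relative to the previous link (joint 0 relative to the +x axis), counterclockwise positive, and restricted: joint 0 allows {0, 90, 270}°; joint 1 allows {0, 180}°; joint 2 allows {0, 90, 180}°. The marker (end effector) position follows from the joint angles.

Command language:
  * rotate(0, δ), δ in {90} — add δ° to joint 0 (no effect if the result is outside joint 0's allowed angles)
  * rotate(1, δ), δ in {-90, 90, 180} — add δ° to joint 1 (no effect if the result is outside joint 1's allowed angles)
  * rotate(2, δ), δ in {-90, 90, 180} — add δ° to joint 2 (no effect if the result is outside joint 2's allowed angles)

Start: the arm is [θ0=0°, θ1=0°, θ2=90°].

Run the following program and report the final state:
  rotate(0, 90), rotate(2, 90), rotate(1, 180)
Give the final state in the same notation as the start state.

[θ0=90°, θ1=180°, θ2=180°]

start: [θ0=0°, θ1=0°, θ2=90°]
1. rotate(0, 90) → [θ0=90°, θ1=0°, θ2=90°]
2. rotate(2, 90) → [θ0=90°, θ1=0°, θ2=180°]
3. rotate(1, 180) → [θ0=90°, θ1=180°, θ2=180°]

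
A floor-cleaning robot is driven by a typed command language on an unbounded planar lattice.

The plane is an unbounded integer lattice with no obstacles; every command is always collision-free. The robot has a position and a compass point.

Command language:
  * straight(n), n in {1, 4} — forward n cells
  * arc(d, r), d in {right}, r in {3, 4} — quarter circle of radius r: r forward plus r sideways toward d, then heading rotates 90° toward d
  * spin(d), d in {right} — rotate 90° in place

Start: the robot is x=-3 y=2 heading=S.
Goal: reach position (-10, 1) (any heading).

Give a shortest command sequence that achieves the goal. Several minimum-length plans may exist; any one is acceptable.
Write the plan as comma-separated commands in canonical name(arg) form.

arc(right, 4), arc(right, 3)

t0: x=-3 y=2 heading=S
t=1 arc(right, 4) ⇒ x=-7 y=-2 heading=W
t=2 arc(right, 3) ⇒ x=-10 y=1 heading=N
no 1-step plan works, so 2 is optimal.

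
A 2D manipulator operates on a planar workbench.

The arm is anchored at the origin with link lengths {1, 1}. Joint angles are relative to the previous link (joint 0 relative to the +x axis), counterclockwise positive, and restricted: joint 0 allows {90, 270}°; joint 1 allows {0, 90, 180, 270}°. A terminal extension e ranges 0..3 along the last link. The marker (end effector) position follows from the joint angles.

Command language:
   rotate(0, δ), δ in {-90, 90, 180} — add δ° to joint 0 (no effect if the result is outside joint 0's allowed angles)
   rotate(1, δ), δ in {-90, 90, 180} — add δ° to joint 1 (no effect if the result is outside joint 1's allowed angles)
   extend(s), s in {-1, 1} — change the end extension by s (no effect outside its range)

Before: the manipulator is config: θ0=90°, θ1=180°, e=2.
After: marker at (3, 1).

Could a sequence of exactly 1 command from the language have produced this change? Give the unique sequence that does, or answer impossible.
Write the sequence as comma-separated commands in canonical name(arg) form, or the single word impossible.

rotate(1, 90)

start: config: θ0=90°, θ1=180°, e=2
step 1 (rotate(1, 90)): config: θ0=90°, θ1=270°, e=2
all 8 alternatives checked — unique.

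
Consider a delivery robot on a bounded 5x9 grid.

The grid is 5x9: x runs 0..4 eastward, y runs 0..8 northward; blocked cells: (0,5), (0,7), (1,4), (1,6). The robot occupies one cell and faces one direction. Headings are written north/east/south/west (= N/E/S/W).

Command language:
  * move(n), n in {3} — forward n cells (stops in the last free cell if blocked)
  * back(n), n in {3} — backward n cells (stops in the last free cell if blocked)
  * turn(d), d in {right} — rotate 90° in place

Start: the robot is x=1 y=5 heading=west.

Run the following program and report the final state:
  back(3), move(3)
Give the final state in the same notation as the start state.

x=1 y=5 heading=west

begin: x=1 y=5 heading=west
1. back(3) → x=4 y=5 heading=west
2. move(3) → x=1 y=5 heading=west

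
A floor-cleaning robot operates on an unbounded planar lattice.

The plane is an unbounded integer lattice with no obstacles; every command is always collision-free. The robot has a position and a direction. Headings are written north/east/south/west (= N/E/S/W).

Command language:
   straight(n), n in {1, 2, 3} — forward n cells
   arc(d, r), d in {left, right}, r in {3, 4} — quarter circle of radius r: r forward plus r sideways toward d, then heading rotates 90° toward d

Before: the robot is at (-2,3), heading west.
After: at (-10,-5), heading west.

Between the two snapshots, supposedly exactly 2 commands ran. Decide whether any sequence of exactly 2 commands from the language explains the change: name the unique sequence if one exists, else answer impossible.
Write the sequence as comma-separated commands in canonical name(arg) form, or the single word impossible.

arc(left, 4), arc(right, 4)

key: heading stays W — rotations cancel among the 2 commands
initial: at (-2,3), heading west
step 1 (arc(left, 4)): at (-6,-1), heading south
step 2 (arc(right, 4)): at (-10,-5), heading west
no rival 2-sequence matches.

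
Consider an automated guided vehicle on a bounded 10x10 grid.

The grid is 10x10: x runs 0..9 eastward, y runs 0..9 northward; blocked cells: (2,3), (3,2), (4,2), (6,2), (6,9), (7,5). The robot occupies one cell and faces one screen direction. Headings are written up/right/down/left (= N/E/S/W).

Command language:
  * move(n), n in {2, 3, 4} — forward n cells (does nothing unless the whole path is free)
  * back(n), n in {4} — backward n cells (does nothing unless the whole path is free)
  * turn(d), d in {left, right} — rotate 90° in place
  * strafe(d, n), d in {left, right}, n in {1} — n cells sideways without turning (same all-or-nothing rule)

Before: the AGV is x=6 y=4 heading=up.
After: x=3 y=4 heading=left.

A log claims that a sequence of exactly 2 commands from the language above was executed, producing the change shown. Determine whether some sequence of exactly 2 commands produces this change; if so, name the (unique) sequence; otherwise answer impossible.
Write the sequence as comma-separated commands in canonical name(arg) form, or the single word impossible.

turn(left), move(3)

key: order matters: swapping turn(left) and move(3) lands elsewhere
t0: x=6 y=4 heading=up
1. turn(left) → x=6 y=4 heading=left
2. move(3) → x=3 y=4 heading=left
uniquely the one of 64 2-step routes that fits.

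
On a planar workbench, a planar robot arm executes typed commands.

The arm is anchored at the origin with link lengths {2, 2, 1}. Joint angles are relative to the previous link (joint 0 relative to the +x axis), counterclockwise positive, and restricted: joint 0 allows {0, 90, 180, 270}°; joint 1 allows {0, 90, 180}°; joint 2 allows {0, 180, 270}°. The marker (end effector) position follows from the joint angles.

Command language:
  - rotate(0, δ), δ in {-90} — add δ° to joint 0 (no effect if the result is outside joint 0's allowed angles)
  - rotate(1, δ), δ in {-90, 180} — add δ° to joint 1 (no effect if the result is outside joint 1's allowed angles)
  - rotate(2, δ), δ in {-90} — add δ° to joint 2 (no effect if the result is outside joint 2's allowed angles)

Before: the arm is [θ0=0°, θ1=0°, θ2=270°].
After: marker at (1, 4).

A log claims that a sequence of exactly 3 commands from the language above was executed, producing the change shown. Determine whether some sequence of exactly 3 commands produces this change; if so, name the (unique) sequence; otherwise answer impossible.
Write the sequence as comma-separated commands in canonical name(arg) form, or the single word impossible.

start: [θ0=0°, θ1=0°, θ2=270°]
[1] after rotate(0, -90): [θ0=270°, θ1=0°, θ2=270°]
[2] after rotate(0, -90): [θ0=180°, θ1=0°, θ2=270°]
[3] after rotate(0, -90): [θ0=90°, θ1=0°, θ2=270°]
all 64 alternatives checked — unique.

rotate(0, -90), rotate(0, -90), rotate(0, -90)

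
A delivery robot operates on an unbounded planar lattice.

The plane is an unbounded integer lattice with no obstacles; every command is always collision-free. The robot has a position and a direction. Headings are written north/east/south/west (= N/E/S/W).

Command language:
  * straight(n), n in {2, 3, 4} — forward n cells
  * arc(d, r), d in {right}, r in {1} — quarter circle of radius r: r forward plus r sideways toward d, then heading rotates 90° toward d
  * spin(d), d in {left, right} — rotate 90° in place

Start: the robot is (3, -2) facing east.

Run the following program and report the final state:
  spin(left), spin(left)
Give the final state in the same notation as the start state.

(3, -2) facing west

t0: (3, -2) facing east
step 1 (spin(left)): (3, -2) facing north
step 2 (spin(left)): (3, -2) facing west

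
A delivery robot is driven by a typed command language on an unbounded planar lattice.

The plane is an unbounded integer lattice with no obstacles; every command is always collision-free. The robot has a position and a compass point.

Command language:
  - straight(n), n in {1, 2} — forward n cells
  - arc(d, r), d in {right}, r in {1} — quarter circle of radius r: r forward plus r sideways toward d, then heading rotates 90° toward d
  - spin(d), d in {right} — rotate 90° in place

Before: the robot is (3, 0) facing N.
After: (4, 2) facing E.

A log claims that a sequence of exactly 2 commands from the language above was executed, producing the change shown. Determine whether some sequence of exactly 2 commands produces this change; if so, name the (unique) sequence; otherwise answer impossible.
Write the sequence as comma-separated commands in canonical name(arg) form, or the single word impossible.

straight(1), arc(right, 1)

key: order matters: swapping straight(1) and arc(right, 1) lands elsewhere
t0: (3, 0) facing N
t=1 straight(1) ⇒ (3, 1) facing N
t=2 arc(right, 1) ⇒ (4, 2) facing E
all 16 alternatives checked — unique.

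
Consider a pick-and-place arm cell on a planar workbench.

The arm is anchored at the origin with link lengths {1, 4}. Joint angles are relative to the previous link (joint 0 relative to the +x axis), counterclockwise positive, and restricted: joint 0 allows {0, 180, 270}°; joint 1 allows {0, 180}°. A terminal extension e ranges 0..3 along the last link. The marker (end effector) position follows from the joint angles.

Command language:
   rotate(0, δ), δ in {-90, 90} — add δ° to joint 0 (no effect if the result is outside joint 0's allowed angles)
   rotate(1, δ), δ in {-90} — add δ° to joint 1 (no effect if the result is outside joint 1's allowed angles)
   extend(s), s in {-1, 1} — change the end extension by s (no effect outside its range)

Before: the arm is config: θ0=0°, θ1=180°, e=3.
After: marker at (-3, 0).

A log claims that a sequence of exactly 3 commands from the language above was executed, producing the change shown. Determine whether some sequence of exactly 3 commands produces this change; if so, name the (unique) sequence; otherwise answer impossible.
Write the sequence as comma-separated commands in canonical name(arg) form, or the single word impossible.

extend(-1), extend(-1), extend(-1)

begin: config: θ0=0°, θ1=180°, e=3
1. extend(-1) → config: θ0=0°, θ1=180°, e=2
2. extend(-1) → config: θ0=0°, θ1=180°, e=1
3. extend(-1) → config: θ0=0°, θ1=180°, e=0
uniquely the one of 125 3-step routes that fits.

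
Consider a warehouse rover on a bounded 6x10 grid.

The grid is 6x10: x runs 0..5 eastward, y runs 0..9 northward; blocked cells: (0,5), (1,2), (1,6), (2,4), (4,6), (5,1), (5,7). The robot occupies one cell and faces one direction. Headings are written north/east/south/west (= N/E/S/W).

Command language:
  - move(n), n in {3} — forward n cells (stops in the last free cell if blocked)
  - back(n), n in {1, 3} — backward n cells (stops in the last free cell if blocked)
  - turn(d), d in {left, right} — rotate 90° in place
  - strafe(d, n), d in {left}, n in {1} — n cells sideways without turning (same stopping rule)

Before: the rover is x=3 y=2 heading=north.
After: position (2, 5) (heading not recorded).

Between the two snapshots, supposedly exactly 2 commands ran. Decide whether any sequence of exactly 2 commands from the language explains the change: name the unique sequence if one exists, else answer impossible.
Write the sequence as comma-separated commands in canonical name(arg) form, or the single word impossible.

key: running strafe(left, 1) before move(3) would end elsewhere — order is forced
t0: x=3 y=2 heading=north
[1] after move(3): x=3 y=5 heading=north
[2] after strafe(left, 1): x=2 y=5 heading=north
all 36 alternatives checked — unique.

move(3), strafe(left, 1)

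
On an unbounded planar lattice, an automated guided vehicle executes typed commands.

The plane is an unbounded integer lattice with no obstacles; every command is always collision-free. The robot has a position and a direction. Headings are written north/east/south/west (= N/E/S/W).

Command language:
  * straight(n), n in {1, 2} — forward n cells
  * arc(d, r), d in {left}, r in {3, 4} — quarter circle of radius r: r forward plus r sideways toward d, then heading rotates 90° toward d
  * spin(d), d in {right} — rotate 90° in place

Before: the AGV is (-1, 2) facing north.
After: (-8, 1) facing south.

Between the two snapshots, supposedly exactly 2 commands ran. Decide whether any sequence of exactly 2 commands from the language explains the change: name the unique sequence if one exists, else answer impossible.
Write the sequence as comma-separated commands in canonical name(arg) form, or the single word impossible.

arc(left, 3), arc(left, 4)

key: cell and facing (now S) both changed — the 2 commands mix motion and turning
initial: (-1, 2) facing north
1. arc(left, 3) → (-4, 5) facing west
2. arc(left, 4) → (-8, 1) facing south
uniquely the one of 25 2-step routes that fits.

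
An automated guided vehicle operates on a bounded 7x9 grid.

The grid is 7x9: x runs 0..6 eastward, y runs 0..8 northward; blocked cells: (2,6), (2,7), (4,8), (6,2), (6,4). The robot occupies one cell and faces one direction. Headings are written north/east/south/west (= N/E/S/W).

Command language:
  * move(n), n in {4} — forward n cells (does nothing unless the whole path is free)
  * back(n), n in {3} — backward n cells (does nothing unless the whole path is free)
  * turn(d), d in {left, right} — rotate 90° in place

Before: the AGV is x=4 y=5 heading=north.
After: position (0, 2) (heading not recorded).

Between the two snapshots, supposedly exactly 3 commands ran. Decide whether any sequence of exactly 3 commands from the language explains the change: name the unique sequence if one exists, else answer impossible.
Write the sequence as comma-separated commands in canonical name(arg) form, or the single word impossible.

back(3), turn(left), move(4)

key: running move(4) before back(3) would end elsewhere — order is forced
t0: x=4 y=5 heading=north
step 1 (back(3)): x=4 y=2 heading=north
step 2 (turn(left)): x=4 y=2 heading=west
step 3 (move(4)): x=0 y=2 heading=west
all 64 alternatives checked — unique.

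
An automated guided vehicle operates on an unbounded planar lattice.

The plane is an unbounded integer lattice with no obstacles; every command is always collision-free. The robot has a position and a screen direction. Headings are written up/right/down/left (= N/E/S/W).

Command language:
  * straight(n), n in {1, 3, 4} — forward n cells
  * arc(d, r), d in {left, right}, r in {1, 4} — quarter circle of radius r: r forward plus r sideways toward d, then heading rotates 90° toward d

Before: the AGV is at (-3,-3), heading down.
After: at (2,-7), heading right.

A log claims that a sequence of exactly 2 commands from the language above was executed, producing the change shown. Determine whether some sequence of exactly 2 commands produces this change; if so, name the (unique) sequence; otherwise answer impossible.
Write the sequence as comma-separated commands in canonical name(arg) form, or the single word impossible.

arc(left, 4), straight(1)

key: order matters: swapping arc(left, 4) and straight(1) lands elsewhere
start: at (-3,-3), heading down
1. arc(left, 4) → at (1,-7), heading right
2. straight(1) → at (2,-7), heading right
no other 2-command option fits: unique.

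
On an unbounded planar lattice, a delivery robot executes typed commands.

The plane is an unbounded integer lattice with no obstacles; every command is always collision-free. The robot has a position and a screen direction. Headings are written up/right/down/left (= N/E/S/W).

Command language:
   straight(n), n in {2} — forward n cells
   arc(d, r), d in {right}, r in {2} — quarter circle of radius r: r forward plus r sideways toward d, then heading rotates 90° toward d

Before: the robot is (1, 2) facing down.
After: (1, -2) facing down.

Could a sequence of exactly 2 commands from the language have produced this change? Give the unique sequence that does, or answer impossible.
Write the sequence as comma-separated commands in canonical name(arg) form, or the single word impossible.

key: still facing S at the end — nothing in the sequence rotates
t0: (1, 2) facing down
t=1 straight(2) ⇒ (1, 0) facing down
t=2 straight(2) ⇒ (1, -2) facing down
no rival 2-sequence matches.

straight(2), straight(2)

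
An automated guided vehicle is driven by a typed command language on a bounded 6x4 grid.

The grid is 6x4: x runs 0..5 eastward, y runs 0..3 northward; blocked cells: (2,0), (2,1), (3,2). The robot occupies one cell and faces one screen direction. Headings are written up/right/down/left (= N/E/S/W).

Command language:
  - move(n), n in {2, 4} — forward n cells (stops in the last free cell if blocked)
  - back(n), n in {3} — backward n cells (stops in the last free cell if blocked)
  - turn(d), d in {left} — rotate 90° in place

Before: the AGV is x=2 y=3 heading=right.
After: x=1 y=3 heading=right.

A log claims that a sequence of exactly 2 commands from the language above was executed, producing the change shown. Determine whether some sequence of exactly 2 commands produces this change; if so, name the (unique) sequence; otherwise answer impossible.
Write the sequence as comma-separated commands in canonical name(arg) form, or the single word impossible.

move(2), back(3)

key: order matters: swapping move(2) and back(3) lands elsewhere
start: x=2 y=3 heading=right
step 1 (move(2)): x=4 y=3 heading=right
step 2 (back(3)): x=1 y=3 heading=right
all 16 alternatives checked — unique.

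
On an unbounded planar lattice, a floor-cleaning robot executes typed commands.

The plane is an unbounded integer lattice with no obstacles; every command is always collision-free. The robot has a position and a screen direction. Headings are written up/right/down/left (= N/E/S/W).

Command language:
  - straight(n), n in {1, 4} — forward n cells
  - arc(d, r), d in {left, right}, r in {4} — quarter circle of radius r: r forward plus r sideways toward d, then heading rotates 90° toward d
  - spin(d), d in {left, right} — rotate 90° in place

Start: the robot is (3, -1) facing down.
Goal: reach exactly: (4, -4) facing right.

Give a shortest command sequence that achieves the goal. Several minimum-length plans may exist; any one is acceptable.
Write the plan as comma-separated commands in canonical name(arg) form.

straight(1), straight(1), straight(1), spin(left), straight(1)

from: (3, -1) facing down
step 1 (straight(1)): (3, -2) facing down
step 2 (straight(1)): (3, -3) facing down
step 3 (straight(1)): (3, -4) facing down
step 4 (spin(left)): (3, -4) facing right
step 5 (straight(1)): (4, -4) facing right
minimal: 5 command(s), checked below 5.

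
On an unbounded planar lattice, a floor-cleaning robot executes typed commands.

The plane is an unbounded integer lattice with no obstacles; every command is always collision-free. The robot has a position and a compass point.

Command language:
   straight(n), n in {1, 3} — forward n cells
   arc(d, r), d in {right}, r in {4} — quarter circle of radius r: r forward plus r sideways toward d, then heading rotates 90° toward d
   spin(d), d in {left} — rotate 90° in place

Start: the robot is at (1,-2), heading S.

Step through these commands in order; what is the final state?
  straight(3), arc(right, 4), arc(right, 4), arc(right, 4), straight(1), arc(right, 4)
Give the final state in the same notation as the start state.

at (2,-5), heading S

from: at (1,-2), heading S
step 1 (straight(3)): at (1,-5), heading S
step 2 (arc(right, 4)): at (-3,-9), heading W
step 3 (arc(right, 4)): at (-7,-5), heading N
step 4 (arc(right, 4)): at (-3,-1), heading E
step 5 (straight(1)): at (-2,-1), heading E
step 6 (arc(right, 4)): at (2,-5), heading S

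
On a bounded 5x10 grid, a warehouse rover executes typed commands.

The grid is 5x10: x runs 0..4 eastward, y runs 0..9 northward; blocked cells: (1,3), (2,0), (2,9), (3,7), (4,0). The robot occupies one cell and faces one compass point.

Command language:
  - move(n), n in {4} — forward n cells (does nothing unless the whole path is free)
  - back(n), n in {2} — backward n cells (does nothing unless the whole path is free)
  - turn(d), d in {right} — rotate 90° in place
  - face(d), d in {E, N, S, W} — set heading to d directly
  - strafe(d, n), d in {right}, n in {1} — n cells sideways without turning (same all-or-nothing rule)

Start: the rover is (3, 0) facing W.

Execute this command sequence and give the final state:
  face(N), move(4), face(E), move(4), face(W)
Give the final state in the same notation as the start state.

(3, 4) facing W

t0: (3, 0) facing W
step 1 (face(N)): (3, 0) facing N
step 2 (move(4)): (3, 4) facing N
step 3 (face(E)): (3, 4) facing E
step 4 (move(4)): (3, 4) facing E
step 5 (face(W)): (3, 4) facing W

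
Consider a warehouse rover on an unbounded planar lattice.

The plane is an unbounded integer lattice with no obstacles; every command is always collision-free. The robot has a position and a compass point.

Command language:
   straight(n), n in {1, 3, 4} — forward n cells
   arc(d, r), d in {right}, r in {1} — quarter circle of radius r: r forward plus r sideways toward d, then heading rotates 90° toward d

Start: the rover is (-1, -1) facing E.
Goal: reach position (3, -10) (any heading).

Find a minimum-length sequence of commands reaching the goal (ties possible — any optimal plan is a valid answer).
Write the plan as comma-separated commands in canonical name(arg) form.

start: (-1, -1) facing E
[1] after straight(3): (2, -1) facing E
[2] after arc(right, 1): (3, -2) facing S
[3] after straight(4): (3, -6) facing S
[4] after straight(4): (3, -10) facing S
nothing shorter than 4 reaches the goal.

straight(3), arc(right, 1), straight(4), straight(4)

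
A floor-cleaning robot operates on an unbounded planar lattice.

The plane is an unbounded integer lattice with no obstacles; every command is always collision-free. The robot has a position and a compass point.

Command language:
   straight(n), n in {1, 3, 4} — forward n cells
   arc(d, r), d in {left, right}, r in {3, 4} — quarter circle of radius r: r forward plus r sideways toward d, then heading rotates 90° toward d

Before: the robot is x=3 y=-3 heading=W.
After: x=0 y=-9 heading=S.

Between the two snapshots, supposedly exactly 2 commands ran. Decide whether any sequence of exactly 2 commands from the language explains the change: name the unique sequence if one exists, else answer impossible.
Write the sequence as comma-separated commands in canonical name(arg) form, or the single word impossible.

arc(left, 3), straight(3)

key: position moved to (0,-9) AND the heading swung to S — translation plus rotation needed
t0: x=3 y=-3 heading=W
1. arc(left, 3) → x=0 y=-6 heading=S
2. straight(3) → x=0 y=-9 heading=S
uniquely the one of 49 2-step routes that fits.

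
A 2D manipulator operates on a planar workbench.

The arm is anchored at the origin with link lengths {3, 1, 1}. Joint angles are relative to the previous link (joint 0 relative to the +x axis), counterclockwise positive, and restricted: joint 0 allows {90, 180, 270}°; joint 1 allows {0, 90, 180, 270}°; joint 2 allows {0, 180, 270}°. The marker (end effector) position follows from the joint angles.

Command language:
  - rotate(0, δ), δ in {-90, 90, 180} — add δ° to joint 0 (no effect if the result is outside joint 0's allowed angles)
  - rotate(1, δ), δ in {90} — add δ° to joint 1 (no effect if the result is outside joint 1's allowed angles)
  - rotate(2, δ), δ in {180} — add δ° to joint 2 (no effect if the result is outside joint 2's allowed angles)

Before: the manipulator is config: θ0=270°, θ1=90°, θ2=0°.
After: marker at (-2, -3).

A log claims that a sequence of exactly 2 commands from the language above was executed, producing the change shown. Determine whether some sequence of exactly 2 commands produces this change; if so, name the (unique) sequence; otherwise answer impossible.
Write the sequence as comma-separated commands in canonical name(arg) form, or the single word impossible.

rotate(1, 90), rotate(1, 90)

begin: config: θ0=270°, θ1=90°, θ2=0°
[1] after rotate(1, 90): config: θ0=270°, θ1=180°, θ2=0°
[2] after rotate(1, 90): config: θ0=270°, θ1=270°, θ2=0°
uniquely the one of 25 2-step routes that fits.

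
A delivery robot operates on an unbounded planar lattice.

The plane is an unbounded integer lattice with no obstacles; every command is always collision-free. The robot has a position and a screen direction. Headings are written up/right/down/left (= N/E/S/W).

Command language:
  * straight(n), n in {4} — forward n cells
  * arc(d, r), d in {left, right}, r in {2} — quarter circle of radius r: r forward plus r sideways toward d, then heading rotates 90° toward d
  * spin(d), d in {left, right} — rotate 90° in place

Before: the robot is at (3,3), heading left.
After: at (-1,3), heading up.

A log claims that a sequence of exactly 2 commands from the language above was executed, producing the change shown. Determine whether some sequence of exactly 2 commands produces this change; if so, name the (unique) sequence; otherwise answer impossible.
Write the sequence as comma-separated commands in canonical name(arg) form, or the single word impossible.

key: running spin(right) before straight(4) would end elsewhere — order is forced
initial: at (3,3), heading left
1. straight(4) → at (-1,3), heading left
2. spin(right) → at (-1,3), heading up
all 25 alternatives checked — unique.

straight(4), spin(right)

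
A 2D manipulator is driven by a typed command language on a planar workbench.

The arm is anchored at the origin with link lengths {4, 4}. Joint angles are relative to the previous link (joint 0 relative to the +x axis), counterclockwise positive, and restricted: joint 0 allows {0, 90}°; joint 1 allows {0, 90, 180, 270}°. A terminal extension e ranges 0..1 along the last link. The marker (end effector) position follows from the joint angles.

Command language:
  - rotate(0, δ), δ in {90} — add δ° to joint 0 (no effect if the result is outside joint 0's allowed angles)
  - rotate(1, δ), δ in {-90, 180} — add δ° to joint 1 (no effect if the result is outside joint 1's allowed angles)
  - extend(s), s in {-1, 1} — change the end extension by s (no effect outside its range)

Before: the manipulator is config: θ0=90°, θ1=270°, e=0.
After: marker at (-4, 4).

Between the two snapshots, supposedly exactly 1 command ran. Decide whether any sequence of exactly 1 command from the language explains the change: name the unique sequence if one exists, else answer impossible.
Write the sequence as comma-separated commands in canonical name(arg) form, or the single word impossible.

begin: config: θ0=90°, θ1=270°, e=0
1. rotate(1, 180) → config: θ0=90°, θ1=90°, e=0
uniquely the one of 5 1-step routes that fits.

rotate(1, 180)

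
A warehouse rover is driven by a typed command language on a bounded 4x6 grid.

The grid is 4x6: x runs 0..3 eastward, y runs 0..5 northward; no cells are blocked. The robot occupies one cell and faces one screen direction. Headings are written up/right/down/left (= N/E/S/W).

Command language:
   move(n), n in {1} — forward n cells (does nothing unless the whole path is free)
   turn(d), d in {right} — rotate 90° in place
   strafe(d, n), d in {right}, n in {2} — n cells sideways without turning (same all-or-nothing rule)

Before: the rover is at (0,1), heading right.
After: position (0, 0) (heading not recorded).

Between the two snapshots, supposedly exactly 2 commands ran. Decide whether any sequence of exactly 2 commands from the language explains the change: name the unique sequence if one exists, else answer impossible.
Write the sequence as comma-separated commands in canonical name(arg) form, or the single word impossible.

turn(right), move(1)

key: running move(1) before turn(right) would end elsewhere — order is forced
from: at (0,1), heading right
[1] after turn(right): at (0,1), heading down
[2] after move(1): at (0,0), heading down
no other 2-command option fits: unique.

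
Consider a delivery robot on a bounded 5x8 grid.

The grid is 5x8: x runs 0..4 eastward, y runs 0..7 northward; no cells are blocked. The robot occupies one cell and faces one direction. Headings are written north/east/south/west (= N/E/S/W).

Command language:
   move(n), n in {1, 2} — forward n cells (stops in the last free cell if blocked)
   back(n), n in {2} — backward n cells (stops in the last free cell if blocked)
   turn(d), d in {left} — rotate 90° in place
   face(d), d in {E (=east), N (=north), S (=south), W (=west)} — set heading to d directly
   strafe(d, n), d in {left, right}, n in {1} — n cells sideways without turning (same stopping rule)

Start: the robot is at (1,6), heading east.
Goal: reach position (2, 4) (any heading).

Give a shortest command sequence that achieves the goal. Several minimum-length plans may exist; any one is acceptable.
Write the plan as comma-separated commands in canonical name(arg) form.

initial: at (1,6), heading east
t=1 face(N) ⇒ at (1,6), heading north
t=2 strafe(right, 1) ⇒ at (2,6), heading north
t=3 back(2) ⇒ at (2,4), heading north
shorter routes all fall short; 3 is best.

face(N), strafe(right, 1), back(2)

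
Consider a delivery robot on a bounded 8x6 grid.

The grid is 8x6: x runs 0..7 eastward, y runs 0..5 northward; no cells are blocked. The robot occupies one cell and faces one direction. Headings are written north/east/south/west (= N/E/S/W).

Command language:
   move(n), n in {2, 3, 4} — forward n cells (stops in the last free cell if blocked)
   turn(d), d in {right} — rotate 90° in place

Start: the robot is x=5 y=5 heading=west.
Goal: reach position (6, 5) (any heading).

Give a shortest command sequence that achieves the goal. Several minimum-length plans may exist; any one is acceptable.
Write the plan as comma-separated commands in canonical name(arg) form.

move(3), turn(right), turn(right), move(4)

start: x=5 y=5 heading=west
[1] after move(3): x=2 y=5 heading=west
[2] after turn(right): x=2 y=5 heading=north
[3] after turn(right): x=2 y=5 heading=east
[4] after move(4): x=6 y=5 heading=east
nothing shorter than 4 reaches the goal.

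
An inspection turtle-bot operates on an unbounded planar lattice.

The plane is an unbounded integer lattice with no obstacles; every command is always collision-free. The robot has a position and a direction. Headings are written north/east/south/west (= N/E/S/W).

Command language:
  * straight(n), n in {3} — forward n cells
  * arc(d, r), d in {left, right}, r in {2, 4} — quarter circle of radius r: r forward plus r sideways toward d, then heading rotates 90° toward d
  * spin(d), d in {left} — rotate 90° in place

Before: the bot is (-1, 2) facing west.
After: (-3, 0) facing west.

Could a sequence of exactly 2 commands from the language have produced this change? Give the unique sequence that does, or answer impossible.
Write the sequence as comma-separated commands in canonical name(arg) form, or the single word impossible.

key: running arc(right, 2) before spin(left) would end elsewhere — order is forced
from: (-1, 2) facing west
t=1 spin(left) ⇒ (-1, 2) facing south
t=2 arc(right, 2) ⇒ (-3, 0) facing west
no other 2-command option fits: unique.

spin(left), arc(right, 2)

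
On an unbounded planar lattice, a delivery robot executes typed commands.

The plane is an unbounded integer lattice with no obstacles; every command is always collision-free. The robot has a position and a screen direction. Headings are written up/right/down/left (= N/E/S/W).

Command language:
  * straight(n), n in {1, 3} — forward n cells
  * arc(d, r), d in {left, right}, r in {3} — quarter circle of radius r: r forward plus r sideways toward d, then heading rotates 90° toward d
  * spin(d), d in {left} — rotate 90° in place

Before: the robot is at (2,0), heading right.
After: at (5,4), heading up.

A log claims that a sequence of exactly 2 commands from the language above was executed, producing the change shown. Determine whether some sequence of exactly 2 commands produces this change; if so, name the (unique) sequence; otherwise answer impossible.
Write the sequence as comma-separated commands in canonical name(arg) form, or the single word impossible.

key: position moved to (5,4) AND the heading swung to N — translation plus rotation needed
begin: at (2,0), heading right
step 1 (arc(left, 3)): at (5,3), heading up
step 2 (straight(1)): at (5,4), heading up
no rival 2-sequence matches.

arc(left, 3), straight(1)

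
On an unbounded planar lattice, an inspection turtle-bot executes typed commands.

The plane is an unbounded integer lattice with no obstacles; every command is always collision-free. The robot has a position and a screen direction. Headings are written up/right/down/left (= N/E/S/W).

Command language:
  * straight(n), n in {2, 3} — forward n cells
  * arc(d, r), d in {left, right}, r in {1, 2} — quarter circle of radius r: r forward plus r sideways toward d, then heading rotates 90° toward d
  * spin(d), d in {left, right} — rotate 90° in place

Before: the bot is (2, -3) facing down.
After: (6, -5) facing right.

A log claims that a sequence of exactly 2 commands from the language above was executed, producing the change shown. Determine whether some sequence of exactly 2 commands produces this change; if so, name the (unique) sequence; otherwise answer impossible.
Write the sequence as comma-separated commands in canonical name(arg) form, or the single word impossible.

key: position moved to (6,-5) AND the heading swung to E — translation plus rotation needed
begin: (2, -3) facing down
1. arc(left, 2) → (4, -5) facing right
2. straight(2) → (6, -5) facing right
no other 2-command option fits: unique.

arc(left, 2), straight(2)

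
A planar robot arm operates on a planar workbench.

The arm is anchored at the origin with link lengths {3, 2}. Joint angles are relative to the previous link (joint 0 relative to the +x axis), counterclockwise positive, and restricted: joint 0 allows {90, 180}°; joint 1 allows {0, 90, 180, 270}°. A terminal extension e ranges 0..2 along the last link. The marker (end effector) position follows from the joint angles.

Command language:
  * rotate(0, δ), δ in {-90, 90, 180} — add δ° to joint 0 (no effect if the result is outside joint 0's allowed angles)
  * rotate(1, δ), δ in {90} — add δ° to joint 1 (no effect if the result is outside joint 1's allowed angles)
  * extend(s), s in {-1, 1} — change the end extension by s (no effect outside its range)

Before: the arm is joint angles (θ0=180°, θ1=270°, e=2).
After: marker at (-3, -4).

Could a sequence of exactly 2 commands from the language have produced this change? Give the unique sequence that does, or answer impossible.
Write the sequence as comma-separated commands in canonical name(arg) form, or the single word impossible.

rotate(1, 90), rotate(1, 90)

begin: joint angles (θ0=180°, θ1=270°, e=2)
step 1 (rotate(1, 90)): joint angles (θ0=180°, θ1=0°, e=2)
step 2 (rotate(1, 90)): joint angles (θ0=180°, θ1=90°, e=2)
no rival 2-sequence matches.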